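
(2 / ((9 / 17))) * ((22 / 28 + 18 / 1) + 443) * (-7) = -36635 / 3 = -12211.67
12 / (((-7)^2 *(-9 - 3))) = -1 / 49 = -0.02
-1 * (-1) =1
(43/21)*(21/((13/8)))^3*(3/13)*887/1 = 25835798016/28561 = 904583.10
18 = 18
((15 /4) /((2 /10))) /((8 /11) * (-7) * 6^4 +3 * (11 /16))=-1100 /386951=-0.00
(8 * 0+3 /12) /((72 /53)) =53 /288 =0.18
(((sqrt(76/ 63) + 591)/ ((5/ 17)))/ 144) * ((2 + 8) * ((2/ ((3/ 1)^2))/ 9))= 17 * sqrt(133)/ 30618 + 3349/ 972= 3.45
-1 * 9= -9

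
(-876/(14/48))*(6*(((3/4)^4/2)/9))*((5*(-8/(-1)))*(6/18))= -29565/7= -4223.57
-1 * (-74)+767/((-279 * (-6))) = 124643/1674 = 74.46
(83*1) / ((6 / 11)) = 152.17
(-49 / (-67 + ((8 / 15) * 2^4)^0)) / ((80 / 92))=1127 / 1320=0.85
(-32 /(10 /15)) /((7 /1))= -48 /7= -6.86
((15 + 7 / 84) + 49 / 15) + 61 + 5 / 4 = 403 / 5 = 80.60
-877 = -877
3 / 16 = 0.19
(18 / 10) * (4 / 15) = 12 / 25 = 0.48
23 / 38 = 0.61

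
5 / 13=0.38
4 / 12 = 1 / 3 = 0.33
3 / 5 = 0.60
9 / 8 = 1.12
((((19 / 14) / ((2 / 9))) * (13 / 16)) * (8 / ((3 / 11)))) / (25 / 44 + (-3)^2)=89661 / 5894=15.21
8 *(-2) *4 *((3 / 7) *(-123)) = 23616 / 7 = 3373.71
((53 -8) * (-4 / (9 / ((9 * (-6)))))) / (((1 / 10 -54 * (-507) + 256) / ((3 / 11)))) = 32400 / 3039751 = 0.01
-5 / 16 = -0.31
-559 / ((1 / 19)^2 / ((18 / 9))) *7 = -2825186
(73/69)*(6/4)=1.59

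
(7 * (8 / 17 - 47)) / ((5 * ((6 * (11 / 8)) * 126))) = -1582 / 25245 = -0.06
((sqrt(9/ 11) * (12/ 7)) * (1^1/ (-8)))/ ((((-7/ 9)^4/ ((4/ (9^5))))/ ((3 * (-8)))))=0.00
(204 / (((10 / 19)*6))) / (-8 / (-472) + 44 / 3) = 57171 / 12995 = 4.40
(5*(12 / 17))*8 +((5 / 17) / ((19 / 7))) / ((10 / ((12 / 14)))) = 9123 / 323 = 28.24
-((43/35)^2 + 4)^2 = -45549001/1500625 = -30.35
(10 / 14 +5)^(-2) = 49 / 1600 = 0.03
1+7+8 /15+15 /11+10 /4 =4091 /330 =12.40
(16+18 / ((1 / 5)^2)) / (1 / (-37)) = -17242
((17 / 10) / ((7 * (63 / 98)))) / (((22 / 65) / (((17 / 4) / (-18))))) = -3757 / 14256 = -0.26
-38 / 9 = -4.22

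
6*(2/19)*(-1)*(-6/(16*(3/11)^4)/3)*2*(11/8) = 161051/4104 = 39.24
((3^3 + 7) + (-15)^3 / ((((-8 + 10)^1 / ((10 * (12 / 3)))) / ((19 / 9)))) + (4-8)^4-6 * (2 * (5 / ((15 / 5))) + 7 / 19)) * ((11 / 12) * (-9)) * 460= 10255653540 / 19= 539771238.95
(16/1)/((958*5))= 8/2395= 0.00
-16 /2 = -8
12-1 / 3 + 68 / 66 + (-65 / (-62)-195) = -181.25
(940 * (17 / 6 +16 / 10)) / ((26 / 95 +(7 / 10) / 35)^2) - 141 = 11250128257 / 233523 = 48175.68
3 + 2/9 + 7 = 92/9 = 10.22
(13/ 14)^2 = 169/ 196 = 0.86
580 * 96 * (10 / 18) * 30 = 928000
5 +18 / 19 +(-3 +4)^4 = 132 / 19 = 6.95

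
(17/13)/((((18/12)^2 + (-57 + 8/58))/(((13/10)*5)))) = -986/6335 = -0.16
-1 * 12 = -12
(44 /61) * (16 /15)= 704 /915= 0.77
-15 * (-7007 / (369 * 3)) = 94.95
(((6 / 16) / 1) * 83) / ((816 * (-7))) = -83 / 15232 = -0.01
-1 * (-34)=34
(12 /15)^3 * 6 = 384 /125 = 3.07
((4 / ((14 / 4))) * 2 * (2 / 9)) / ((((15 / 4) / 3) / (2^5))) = 4096 / 315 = 13.00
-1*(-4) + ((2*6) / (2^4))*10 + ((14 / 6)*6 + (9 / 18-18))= 8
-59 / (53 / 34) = -2006 / 53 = -37.85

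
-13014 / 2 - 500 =-7007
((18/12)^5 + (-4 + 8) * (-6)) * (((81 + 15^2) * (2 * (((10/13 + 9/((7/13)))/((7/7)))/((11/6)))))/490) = -10954035/56056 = -195.41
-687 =-687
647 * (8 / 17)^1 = 5176 / 17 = 304.47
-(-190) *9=1710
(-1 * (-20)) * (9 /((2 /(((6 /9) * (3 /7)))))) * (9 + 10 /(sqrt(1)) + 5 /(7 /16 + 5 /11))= 695340 /1099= 632.70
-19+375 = 356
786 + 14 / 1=800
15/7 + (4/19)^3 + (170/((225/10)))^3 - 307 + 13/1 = 4881719135/35001477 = 139.47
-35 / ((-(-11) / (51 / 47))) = -1785 / 517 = -3.45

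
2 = 2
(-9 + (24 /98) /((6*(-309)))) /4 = -136271 /60564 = -2.25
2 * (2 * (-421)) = -1684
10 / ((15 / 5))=10 / 3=3.33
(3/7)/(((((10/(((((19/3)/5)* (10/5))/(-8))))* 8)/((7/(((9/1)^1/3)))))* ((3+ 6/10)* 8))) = -19/138240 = -0.00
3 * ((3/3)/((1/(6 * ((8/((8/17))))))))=306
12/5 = 2.40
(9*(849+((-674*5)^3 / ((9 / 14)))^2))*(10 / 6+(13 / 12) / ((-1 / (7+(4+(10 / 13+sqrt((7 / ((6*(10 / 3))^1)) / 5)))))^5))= -8721023103251524692432725000.00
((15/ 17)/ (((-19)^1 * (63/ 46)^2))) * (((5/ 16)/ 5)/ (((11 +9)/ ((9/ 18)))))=-529/ 13674528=-0.00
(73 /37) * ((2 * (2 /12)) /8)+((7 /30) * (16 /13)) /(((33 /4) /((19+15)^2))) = 76804009 /1904760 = 40.32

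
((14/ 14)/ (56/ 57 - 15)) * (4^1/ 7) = -228/ 5593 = -0.04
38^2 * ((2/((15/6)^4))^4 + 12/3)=881349170393744/152587890625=5776.01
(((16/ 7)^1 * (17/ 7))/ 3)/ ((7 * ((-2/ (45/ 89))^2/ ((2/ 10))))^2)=929475/ 150644120641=0.00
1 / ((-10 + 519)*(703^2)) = 1 / 251552381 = 0.00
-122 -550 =-672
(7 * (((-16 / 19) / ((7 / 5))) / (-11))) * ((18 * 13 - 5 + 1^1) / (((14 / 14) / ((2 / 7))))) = 36800 / 1463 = 25.15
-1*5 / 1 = -5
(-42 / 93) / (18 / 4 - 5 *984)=28 / 304761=0.00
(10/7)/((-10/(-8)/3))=24/7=3.43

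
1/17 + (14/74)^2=2202/23273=0.09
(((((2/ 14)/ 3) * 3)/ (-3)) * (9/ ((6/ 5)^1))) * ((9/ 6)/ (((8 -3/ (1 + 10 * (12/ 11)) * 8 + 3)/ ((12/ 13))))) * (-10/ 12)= 0.05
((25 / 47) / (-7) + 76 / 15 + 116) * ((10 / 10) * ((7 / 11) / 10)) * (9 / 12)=597089 / 103400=5.77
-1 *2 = -2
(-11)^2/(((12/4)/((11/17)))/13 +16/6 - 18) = -51909/6425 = -8.08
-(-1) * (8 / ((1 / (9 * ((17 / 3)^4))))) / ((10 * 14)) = 167042 / 315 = 530.29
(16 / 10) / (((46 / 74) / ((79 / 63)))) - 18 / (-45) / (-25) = 581702 / 181125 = 3.21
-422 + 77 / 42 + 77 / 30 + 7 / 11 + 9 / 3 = -22768 / 55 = -413.96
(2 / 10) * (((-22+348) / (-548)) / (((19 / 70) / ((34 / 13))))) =-38794 / 33839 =-1.15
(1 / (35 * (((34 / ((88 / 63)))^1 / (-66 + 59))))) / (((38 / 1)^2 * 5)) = -11 / 9665775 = -0.00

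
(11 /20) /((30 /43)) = 473 /600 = 0.79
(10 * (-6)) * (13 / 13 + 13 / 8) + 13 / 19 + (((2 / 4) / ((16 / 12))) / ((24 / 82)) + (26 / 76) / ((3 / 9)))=-93941 / 608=-154.51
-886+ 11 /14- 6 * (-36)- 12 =-9537 /14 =-681.21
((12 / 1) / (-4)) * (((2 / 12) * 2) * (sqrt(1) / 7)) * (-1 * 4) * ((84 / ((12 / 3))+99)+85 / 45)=4388 / 63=69.65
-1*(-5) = 5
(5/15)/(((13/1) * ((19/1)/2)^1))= 2/741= 0.00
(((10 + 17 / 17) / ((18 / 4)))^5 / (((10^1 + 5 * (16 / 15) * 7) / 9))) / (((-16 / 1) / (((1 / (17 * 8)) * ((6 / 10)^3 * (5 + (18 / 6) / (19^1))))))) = -7891499 / 928786500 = -0.01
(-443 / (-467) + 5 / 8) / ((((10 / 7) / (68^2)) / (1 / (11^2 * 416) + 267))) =159841423126721 / 117534560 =1359952.54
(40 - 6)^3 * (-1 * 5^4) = -24565000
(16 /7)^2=5.22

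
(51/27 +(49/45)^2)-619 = -615.93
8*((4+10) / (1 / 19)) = 2128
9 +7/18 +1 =187/18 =10.39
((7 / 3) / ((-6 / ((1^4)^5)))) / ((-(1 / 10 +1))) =35 / 99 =0.35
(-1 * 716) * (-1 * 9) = 6444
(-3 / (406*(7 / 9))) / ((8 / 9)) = -243 / 22736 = -0.01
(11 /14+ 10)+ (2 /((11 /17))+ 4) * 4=6029 /154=39.15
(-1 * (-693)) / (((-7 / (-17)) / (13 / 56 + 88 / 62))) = 4825161 / 1736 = 2779.47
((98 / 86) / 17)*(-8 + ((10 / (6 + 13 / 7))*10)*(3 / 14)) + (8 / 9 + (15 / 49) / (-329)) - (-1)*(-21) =-23876270414 / 1166660649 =-20.47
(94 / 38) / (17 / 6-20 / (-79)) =22278 / 27797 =0.80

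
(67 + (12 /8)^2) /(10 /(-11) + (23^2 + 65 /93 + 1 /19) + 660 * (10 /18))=5384049 /69624044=0.08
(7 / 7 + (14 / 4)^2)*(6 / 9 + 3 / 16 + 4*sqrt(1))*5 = 61745 / 192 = 321.59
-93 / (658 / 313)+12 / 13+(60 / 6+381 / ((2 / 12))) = 19269463 / 8554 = 2252.68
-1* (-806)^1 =806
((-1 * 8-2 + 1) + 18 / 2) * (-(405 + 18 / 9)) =0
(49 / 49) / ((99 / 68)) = 68 / 99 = 0.69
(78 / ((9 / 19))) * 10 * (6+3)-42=14778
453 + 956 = 1409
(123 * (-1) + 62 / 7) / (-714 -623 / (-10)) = 7990 / 45619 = 0.18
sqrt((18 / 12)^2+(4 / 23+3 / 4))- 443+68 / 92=-10172 / 23+sqrt(1679) / 23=-440.48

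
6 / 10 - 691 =-3452 / 5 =-690.40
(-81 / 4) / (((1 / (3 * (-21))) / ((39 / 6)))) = 66339 / 8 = 8292.38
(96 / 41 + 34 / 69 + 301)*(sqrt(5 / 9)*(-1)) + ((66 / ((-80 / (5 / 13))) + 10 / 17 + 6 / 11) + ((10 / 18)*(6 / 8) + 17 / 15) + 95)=9467907 / 97240 - 859547*sqrt(5) / 8487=-129.10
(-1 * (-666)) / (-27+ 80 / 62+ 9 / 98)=-2023308 / 77827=-26.00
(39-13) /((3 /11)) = 286 /3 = 95.33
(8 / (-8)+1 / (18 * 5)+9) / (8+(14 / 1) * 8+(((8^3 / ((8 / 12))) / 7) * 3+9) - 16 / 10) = 5047 / 287622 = 0.02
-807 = -807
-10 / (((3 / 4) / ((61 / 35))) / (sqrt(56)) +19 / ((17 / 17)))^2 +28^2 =1324842700800 *sqrt(14) / 29562810987422449 +23176424877202876176 / 29562810987422449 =783.97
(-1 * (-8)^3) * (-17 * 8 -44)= -92160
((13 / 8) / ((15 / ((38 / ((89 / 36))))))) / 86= 741 / 38270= 0.02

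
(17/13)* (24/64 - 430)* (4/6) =-58429/156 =-374.54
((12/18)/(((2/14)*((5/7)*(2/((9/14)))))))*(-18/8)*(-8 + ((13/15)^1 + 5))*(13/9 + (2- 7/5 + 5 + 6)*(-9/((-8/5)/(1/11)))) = 20447/275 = 74.35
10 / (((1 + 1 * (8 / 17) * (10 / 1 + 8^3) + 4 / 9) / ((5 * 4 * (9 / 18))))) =3060 / 7561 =0.40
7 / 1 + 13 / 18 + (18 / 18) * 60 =1219 / 18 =67.72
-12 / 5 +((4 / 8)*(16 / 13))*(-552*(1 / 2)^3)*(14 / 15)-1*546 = -588.03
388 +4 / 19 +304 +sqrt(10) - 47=sqrt(10) +12259 / 19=648.37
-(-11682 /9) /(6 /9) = 1947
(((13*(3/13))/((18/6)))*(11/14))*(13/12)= 143/168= 0.85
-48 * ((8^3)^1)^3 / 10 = -3221225472 / 5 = -644245094.40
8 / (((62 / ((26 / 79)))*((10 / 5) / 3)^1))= 0.06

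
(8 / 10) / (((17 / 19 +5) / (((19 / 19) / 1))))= 19 / 140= 0.14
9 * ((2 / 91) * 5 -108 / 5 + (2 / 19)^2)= -31752342 / 164255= -193.31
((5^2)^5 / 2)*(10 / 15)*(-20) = -195312500 / 3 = -65104166.67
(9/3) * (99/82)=297/82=3.62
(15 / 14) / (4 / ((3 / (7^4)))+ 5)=45 / 134666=0.00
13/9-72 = -635/9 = -70.56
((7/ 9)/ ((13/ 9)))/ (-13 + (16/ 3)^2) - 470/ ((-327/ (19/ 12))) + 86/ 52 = 7027649/ 1772667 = 3.96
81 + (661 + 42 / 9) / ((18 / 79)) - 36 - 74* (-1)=3040.54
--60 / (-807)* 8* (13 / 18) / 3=-1040 / 7263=-0.14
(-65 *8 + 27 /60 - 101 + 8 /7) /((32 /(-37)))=716.19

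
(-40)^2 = 1600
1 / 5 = 0.20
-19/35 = -0.54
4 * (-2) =-8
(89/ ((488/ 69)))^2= 37711881/ 238144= 158.36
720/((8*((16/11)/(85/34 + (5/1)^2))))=27225/16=1701.56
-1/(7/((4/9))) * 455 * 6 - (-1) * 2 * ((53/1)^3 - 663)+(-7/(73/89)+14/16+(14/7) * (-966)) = 515639893/1752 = 294315.01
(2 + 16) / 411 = 6 / 137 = 0.04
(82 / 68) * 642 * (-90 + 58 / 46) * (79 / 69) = -707355493 / 8993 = -78656.23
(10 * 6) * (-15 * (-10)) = 9000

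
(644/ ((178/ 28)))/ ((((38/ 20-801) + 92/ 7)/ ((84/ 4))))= -2.71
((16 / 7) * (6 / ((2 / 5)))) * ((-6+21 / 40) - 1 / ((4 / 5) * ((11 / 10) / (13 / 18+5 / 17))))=-127522 / 561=-227.31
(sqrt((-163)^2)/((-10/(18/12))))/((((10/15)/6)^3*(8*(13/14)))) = -2495367/1040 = -2399.39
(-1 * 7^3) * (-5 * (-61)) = -104615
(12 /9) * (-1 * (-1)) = 4 /3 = 1.33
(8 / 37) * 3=24 / 37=0.65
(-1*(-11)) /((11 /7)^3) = 343 /121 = 2.83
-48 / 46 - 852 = -19620 / 23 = -853.04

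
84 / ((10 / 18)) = 756 / 5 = 151.20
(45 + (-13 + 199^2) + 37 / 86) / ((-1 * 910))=-97385 / 2236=-43.55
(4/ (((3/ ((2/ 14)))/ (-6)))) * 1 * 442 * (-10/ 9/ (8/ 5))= 22100/ 63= 350.79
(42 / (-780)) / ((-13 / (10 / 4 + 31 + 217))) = 1.04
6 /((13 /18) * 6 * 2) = 9 /13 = 0.69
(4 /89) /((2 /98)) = 196 /89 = 2.20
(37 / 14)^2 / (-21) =-1369 / 4116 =-0.33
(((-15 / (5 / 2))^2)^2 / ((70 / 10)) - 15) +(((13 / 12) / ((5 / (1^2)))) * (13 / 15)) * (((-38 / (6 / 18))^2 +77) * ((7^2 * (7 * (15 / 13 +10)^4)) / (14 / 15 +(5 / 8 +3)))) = 5550082609227089 / 1941303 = 2858947113.99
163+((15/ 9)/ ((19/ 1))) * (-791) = 5336/ 57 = 93.61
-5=-5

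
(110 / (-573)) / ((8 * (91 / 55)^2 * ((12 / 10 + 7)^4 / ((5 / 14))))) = -519921875 / 750863270074008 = -0.00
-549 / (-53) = 549 / 53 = 10.36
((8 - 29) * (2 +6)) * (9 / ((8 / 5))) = -945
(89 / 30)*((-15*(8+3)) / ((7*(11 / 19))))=-1691 / 14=-120.79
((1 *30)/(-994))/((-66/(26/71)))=0.00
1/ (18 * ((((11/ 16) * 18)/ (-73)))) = -292/ 891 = -0.33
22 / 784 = 11 / 392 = 0.03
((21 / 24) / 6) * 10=35 / 24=1.46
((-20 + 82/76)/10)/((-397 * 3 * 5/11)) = 7909/2262900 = 0.00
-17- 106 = -123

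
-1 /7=-0.14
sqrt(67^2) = 67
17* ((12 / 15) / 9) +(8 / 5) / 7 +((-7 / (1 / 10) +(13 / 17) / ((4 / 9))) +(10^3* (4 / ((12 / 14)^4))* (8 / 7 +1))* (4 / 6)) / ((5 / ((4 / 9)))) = 81258403 / 86751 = 936.69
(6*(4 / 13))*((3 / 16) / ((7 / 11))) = 99 / 182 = 0.54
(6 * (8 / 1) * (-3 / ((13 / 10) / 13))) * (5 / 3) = -2400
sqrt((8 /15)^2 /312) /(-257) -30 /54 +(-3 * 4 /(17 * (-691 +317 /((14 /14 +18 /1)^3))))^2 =-0.56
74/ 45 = 1.64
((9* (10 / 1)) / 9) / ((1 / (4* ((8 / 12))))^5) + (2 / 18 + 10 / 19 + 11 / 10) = 62339417 / 46170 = 1350.21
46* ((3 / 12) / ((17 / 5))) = 115 / 34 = 3.38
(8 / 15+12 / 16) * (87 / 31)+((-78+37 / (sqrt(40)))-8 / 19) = -881373 / 11780+37 * sqrt(10) / 20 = -68.97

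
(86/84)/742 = 43/31164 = 0.00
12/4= 3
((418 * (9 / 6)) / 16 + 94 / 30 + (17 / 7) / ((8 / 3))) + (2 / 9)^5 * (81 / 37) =653025259 / 15104880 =43.23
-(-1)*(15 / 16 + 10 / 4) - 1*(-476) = 7671 / 16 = 479.44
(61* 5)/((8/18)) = 2745/4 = 686.25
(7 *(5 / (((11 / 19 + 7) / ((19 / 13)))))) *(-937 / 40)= -158.11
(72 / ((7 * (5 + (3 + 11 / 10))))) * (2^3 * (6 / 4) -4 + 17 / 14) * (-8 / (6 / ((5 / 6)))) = -51600 / 4459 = -11.57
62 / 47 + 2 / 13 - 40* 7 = -170180 / 611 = -278.53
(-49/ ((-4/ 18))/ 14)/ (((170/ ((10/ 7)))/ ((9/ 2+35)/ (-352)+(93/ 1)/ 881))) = -37143/ 42175232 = -0.00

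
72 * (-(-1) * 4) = 288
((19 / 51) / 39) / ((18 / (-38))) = -361 / 17901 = -0.02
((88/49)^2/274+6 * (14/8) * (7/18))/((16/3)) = 16164377/21051968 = 0.77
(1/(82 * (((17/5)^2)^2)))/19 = 625/130125718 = 0.00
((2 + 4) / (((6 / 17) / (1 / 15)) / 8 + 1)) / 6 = 68 / 113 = 0.60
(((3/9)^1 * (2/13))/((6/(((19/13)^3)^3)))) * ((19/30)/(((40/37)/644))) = 36522761697720557/372217927992300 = 98.12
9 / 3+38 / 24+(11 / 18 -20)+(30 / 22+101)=34673 / 396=87.56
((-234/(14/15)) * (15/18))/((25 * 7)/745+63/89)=-38788425/175028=-221.61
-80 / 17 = -4.71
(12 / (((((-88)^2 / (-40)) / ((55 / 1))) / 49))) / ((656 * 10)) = -0.03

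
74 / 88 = 37 / 44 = 0.84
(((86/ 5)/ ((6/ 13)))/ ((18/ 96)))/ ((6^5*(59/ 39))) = 7267/ 430110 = 0.02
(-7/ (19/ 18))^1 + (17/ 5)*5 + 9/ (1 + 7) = 1747/ 152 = 11.49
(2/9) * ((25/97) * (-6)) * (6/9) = -200/873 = -0.23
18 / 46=9 / 23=0.39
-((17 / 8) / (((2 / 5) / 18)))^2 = -585225 / 64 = -9144.14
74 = 74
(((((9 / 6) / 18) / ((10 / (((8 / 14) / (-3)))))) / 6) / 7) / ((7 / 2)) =-1 / 92610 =-0.00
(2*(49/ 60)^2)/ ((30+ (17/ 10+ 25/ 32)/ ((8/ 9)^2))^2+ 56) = 1258815488/ 1089316791441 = 0.00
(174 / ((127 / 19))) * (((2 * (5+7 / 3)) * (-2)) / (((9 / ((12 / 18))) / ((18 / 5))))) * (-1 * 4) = 814.50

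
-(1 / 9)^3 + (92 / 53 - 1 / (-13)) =909832 / 502281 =1.81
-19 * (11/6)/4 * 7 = -60.96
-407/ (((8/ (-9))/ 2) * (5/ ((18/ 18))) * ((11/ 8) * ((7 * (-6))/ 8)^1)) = -888/ 35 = -25.37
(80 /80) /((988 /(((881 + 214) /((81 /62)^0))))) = 1095 /988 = 1.11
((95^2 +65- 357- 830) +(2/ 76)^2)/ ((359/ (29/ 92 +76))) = 3483616591/ 2073584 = 1680.00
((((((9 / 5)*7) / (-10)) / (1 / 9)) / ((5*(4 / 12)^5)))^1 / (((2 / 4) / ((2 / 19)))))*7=-1928934 / 2375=-812.18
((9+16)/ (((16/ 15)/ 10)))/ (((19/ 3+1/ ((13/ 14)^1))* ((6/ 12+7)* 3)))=1625/ 1156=1.41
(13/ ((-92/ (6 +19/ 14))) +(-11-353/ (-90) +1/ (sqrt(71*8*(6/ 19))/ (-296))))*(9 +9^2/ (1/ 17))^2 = -47384568*sqrt(4047)/ 71-3586491909/ 230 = -58050039.85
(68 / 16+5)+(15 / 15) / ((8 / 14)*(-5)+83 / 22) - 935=-521507 / 564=-924.66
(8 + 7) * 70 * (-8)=-8400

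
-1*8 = -8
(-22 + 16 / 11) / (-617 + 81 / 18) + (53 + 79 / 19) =14642438 / 256025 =57.19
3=3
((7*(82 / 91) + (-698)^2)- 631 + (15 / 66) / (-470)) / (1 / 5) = 65405990475 / 26884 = 2432896.54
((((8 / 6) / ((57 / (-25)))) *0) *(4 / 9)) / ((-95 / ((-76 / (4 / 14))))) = 0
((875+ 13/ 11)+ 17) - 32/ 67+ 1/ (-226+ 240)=9211659/ 10318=892.78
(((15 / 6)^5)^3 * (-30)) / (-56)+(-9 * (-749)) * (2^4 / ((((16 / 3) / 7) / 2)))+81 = 717603557187 / 917504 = 782125.81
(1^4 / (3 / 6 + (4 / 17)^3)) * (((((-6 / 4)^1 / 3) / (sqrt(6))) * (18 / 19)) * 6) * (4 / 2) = -176868 * sqrt(6) / 95779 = -4.52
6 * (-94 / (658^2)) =-3 / 2303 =-0.00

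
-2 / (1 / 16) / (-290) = 16 / 145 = 0.11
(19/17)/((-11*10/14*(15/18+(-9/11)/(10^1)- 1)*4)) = 399/2788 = 0.14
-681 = -681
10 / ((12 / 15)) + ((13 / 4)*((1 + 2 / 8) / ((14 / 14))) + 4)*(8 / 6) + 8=125 / 4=31.25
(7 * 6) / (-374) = -21 / 187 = -0.11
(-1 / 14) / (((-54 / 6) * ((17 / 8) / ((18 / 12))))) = 2 / 357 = 0.01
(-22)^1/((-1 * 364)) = 0.06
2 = 2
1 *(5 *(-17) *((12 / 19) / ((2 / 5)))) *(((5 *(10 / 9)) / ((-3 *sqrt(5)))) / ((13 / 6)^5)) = 7344000 *sqrt(5) / 7054567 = 2.33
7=7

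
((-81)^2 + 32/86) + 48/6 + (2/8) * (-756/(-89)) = 25149114/3827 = 6571.50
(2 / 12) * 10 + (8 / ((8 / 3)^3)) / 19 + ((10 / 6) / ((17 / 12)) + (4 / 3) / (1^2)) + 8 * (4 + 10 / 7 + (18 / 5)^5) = 2208961423601 / 452200000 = 4884.92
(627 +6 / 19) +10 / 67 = 627.47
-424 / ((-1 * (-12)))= -106 / 3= -35.33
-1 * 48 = -48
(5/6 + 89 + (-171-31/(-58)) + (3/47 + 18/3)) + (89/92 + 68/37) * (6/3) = -479910959/6959478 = -68.96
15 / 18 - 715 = -4285 / 6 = -714.17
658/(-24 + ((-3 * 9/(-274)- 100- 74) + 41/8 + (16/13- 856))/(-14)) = 131252576/9796151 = 13.40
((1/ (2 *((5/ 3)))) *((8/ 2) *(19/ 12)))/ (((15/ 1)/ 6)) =19/ 25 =0.76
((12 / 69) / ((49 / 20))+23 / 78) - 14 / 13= -62507 / 87906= -0.71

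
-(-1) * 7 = 7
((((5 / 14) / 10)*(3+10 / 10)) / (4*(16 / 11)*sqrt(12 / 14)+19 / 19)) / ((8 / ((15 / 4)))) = -1815 / 759328+330*sqrt(42) / 166103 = 0.01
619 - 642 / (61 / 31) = 17857 / 61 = 292.74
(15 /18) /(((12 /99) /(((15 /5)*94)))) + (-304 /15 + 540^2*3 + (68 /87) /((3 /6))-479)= 508219807 /580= 876241.05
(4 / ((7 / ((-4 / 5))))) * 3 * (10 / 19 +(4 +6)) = -1920 / 133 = -14.44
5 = 5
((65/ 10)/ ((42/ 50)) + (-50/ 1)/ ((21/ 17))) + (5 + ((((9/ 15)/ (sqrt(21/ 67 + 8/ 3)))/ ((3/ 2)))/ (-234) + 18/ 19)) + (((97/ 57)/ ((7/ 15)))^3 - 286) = -3730793473/ 14115822 - sqrt(120399)/ 350415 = -264.30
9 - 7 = 2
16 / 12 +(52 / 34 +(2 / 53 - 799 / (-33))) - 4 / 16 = 1064941 / 39644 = 26.86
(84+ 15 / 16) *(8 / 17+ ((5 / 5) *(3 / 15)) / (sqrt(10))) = 45.34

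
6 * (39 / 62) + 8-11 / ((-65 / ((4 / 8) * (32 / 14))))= 11.97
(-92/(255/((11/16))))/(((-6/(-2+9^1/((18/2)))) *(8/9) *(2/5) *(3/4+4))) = -253/10336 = -0.02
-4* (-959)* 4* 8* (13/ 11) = 1595776/ 11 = 145070.55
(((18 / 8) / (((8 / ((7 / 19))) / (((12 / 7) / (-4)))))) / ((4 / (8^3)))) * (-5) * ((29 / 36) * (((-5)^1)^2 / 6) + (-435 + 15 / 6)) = -463475 / 38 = -12196.71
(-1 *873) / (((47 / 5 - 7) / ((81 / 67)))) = -439.76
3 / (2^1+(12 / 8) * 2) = 3 / 5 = 0.60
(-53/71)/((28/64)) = -848/497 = -1.71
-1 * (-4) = 4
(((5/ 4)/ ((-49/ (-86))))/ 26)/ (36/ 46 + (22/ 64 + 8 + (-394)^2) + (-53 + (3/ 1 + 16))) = 39560/ 72767942793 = 0.00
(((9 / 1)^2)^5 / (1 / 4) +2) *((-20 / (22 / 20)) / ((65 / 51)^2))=-290212039305648 / 1859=-156111909255.32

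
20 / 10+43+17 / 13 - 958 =-11852 / 13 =-911.69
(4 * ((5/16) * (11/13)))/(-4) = -55/208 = -0.26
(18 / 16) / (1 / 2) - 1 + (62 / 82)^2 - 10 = -54991 / 6724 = -8.18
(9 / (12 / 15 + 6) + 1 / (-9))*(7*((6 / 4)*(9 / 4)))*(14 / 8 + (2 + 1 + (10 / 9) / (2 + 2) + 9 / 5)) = 3191713 / 16320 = 195.57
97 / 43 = 2.26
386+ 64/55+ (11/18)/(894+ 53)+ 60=419229929/937530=447.16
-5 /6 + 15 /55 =-37 /66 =-0.56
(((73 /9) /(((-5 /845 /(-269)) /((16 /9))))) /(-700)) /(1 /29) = -384963748 /14175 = -27157.94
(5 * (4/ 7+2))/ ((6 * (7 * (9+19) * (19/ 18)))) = 135/ 13034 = 0.01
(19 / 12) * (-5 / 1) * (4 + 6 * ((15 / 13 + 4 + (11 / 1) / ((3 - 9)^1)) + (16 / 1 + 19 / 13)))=-1018.81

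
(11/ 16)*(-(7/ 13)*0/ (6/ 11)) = 0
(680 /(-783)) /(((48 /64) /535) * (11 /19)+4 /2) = -27648800 /63699399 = -0.43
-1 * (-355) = 355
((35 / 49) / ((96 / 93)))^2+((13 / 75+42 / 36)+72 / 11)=115413531 / 13798400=8.36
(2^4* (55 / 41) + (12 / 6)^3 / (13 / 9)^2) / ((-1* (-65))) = 175288 / 450385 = 0.39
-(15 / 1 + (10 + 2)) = -27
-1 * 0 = 0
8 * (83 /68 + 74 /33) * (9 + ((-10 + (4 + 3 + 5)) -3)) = 124336 /561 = 221.63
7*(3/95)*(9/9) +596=56641/95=596.22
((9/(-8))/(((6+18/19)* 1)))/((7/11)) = -0.25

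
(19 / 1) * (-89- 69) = -3002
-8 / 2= -4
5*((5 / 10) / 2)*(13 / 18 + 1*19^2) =32555 / 72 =452.15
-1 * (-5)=5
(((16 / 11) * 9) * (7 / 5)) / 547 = 1008 / 30085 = 0.03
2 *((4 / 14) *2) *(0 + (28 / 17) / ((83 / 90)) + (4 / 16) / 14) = 142531 / 69139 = 2.06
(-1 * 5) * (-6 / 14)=15 / 7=2.14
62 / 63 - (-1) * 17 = 1133 / 63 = 17.98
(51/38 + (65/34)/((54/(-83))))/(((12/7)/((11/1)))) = -4287899/418608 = -10.24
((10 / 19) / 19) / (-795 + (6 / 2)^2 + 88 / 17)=-85 / 2395957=-0.00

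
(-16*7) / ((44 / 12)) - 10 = -446 / 11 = -40.55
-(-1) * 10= 10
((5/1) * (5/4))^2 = 625/16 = 39.06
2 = 2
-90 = -90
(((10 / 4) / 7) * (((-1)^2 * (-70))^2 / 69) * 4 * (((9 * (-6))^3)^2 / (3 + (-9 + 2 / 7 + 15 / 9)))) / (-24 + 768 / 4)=-1446369825600 / 391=-3699155564.19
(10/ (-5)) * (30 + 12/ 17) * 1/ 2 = -522/ 17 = -30.71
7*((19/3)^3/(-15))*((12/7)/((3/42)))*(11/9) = -4225144/1215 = -3477.48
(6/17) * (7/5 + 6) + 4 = 562/85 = 6.61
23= 23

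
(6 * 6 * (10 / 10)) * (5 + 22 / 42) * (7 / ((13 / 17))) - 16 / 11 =260096 / 143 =1818.85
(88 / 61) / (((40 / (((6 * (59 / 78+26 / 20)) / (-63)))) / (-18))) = 17644 / 138775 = 0.13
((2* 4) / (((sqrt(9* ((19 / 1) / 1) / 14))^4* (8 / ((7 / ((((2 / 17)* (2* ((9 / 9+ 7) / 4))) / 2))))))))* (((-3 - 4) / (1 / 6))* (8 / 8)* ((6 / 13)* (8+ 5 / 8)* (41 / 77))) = -5498633 / 309738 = -17.75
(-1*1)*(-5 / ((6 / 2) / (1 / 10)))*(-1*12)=-2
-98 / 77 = -1.27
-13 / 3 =-4.33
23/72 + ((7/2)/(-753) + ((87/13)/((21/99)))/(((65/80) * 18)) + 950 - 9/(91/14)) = 20333465095/21379176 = 951.09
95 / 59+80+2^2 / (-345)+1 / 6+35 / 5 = 3613633 / 40710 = 88.77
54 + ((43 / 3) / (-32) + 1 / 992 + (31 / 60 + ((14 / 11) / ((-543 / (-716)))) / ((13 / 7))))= 10586203997 / 192569520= 54.97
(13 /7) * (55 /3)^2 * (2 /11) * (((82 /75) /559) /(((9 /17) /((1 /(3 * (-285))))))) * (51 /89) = -521356 /1855272195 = -0.00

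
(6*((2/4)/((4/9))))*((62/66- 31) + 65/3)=-2493/44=-56.66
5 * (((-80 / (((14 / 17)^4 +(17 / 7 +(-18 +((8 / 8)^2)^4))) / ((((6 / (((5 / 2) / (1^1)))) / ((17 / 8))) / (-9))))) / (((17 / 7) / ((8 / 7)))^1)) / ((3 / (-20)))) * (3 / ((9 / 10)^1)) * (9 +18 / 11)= 10772070400 / 27225759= 395.66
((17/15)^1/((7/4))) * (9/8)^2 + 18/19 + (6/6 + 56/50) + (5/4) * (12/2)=605789/53200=11.39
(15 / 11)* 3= 45 / 11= 4.09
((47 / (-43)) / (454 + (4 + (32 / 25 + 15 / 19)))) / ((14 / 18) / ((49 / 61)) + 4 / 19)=-3817575 / 1894150387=-0.00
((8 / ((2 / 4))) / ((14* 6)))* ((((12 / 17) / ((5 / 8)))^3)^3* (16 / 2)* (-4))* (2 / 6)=-9849372385059274752 / 1621318623982421875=-6.07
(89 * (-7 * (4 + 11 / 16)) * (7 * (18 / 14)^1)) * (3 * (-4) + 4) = 420525 / 2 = 210262.50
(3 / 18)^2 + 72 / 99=299 / 396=0.76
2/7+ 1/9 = 25/63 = 0.40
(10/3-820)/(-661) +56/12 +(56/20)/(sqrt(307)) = 14*sqrt(307)/1535 +11704/1983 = 6.06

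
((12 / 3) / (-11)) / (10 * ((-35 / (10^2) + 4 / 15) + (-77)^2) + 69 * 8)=-24 / 3949517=-0.00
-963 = -963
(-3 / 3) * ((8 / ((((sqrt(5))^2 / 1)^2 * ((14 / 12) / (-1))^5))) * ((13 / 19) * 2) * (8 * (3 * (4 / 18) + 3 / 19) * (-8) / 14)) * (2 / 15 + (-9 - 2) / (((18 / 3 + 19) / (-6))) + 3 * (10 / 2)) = -13.57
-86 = -86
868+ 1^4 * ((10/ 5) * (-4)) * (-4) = 900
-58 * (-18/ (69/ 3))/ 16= 261/ 92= 2.84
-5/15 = -1/3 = -0.33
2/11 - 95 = -1043/11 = -94.82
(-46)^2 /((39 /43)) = 90988 /39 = 2333.03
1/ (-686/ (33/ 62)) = -33/ 42532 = -0.00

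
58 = 58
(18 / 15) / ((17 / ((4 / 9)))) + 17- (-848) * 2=436823 / 255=1713.03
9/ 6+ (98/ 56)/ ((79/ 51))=831/ 316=2.63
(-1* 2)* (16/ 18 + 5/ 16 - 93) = 13219/ 72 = 183.60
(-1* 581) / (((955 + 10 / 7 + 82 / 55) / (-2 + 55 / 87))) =26618515 / 32085513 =0.83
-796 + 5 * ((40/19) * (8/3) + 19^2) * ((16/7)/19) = -4362716/7581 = -575.48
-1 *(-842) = 842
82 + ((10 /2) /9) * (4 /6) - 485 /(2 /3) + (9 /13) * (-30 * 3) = -496621 /702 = -707.44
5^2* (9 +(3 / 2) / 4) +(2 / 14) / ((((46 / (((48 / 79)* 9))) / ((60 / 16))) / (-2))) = 23835165 / 101752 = 234.25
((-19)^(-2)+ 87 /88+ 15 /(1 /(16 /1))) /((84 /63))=22967445 /127072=180.74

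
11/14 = 0.79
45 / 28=1.61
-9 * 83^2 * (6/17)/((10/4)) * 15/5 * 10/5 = -4464072/85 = -52518.49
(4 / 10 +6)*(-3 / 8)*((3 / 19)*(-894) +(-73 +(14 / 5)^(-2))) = 2391147 / 4655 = 513.67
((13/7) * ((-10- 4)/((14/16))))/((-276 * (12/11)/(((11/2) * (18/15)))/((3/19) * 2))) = 3146/15295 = 0.21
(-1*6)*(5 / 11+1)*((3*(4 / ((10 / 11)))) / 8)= -72 / 5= -14.40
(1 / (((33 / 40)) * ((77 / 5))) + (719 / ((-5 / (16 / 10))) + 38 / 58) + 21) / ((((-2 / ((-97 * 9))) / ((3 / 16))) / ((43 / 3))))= -1200686253891 / 4912600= -244409.53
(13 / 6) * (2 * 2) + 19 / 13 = 395 / 39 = 10.13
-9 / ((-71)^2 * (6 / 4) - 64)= -18 / 14995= -0.00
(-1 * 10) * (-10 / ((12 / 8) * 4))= 50 / 3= 16.67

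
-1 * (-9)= 9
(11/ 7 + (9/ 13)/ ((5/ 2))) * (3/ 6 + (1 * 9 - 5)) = 7569/ 910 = 8.32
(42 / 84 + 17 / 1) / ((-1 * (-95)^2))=-7 / 3610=-0.00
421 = 421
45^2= 2025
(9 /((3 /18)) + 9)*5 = 315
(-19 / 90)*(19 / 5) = -361 / 450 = -0.80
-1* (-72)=72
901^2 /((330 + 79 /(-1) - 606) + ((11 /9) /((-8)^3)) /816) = -3052475670528 /1334845451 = -2286.76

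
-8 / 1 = -8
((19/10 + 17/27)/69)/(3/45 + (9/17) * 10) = 11611/1697814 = 0.01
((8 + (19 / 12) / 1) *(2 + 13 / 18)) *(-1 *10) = -28175 / 108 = -260.88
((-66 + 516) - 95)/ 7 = 355/ 7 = 50.71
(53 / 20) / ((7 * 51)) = 53 / 7140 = 0.01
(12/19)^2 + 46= 16750/361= 46.40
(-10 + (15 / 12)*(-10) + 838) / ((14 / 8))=466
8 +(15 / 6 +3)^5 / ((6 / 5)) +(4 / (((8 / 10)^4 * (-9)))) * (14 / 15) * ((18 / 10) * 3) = 805741 / 192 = 4196.57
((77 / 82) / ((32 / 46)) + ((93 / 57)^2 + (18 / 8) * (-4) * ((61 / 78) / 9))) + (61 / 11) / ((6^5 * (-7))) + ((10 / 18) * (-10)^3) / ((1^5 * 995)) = 7655664741287 / 2865790755828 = 2.67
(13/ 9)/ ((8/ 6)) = 1.08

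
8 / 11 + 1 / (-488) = 3893 / 5368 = 0.73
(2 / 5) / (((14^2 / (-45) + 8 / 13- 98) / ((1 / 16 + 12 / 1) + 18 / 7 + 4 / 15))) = -976287 / 16665040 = -0.06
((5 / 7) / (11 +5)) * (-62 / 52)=-155 / 2912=-0.05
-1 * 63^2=-3969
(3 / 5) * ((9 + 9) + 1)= 57 / 5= 11.40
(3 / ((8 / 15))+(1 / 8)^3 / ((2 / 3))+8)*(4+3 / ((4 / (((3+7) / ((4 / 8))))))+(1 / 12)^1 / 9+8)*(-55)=-2238870425 / 110592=-20244.42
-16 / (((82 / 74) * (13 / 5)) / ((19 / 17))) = -56240 / 9061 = -6.21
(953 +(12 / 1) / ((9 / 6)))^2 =923521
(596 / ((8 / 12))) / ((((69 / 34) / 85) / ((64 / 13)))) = 55118080 / 299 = 184341.40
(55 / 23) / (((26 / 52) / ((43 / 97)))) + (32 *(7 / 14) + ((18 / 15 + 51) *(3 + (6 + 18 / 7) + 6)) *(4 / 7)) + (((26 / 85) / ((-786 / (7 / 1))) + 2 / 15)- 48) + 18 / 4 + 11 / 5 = 3659698923091 / 7303602390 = 501.08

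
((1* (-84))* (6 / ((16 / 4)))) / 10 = -12.60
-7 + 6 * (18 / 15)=1 / 5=0.20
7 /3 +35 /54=161 /54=2.98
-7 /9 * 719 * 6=-3355.33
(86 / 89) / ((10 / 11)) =473 / 445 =1.06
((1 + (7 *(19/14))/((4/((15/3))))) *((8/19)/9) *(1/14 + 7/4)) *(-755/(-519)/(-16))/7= -1322005/92772288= -0.01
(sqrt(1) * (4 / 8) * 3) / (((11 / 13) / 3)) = 117 / 22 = 5.32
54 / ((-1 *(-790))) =27 / 395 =0.07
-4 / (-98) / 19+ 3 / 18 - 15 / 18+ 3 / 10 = -10181 / 27930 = -0.36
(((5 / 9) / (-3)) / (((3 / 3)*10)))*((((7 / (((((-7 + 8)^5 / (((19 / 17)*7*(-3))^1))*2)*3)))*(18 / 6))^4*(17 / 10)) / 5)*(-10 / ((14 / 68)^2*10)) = 45996405987 / 6800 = 6764177.35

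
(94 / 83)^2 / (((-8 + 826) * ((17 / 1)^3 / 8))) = 35344 / 13842873713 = 0.00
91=91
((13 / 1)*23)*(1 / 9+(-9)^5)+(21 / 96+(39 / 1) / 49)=-17655616.76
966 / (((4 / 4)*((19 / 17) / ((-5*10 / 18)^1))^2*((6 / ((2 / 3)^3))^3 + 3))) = 3722320000 / 5181826851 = 0.72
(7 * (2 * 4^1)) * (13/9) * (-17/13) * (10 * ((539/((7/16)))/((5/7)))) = -16420096/9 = -1824455.11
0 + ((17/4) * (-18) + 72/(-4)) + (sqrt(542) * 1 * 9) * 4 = -189/2 + 36 * sqrt(542) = 743.61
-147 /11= -13.36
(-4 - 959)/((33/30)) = -9630/11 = -875.45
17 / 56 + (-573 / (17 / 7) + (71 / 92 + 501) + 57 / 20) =29448383 / 109480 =268.98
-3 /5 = -0.60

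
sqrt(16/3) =4 *sqrt(3)/3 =2.31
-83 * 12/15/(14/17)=-2822/35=-80.63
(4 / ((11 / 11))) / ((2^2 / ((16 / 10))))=8 / 5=1.60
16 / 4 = 4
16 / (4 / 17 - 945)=-272 / 16061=-0.02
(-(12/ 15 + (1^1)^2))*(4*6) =-216/ 5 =-43.20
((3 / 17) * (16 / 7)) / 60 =4 / 595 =0.01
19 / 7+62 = 453 / 7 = 64.71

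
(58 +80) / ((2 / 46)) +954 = 4128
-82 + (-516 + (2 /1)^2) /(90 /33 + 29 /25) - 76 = -309702 /1069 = -289.71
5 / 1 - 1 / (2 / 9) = 1 / 2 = 0.50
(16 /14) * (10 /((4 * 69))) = 20 /483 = 0.04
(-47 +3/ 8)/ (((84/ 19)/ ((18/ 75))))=-7087/ 2800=-2.53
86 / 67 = 1.28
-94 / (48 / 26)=-611 / 12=-50.92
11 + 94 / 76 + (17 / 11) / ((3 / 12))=7699 / 418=18.42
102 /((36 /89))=1513 /6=252.17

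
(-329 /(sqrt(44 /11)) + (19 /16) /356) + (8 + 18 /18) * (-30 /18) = -1022413 /5696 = -179.50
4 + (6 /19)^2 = 1480 /361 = 4.10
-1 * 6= -6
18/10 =9/5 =1.80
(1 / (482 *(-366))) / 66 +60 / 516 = 58215917 / 500657256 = 0.12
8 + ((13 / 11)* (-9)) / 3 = 49 / 11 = 4.45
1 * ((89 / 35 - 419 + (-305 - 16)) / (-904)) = 25811 / 31640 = 0.82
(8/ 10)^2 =16/ 25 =0.64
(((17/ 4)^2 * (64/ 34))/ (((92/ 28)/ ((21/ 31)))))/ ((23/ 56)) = 279888/ 16399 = 17.07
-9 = -9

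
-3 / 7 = -0.43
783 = 783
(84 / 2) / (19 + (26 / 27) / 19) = 21546 / 9773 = 2.20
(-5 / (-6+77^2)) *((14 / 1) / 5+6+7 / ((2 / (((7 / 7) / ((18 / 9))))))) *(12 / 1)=-633 / 5923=-0.11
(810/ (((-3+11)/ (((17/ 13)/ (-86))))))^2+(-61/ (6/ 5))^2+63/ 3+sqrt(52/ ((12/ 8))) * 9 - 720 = 6 * sqrt(78)+339710999281/ 179989056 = 1940.39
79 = 79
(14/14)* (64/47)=64/47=1.36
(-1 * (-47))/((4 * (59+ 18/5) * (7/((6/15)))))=47/4382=0.01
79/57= 1.39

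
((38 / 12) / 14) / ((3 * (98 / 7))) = 19 / 3528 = 0.01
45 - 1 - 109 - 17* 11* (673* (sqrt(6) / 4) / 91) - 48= -959.90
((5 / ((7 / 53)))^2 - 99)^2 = 4273759876 / 2401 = 1779991.62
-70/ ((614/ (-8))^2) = -1120/ 94249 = -0.01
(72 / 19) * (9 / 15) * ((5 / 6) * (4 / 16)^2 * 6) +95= 3637 / 38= 95.71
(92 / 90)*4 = 184 / 45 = 4.09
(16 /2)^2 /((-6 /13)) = -416 /3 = -138.67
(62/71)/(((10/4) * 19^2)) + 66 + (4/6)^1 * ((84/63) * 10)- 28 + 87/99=606057271/12687345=47.77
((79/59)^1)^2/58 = 6241/201898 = 0.03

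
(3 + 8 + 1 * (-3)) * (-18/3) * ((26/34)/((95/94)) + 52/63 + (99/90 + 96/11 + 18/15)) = -225796712/373065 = -605.25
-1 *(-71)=71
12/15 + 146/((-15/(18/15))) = -272/25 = -10.88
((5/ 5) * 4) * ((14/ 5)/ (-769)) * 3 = -168/ 3845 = -0.04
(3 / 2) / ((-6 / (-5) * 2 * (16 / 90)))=225 / 64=3.52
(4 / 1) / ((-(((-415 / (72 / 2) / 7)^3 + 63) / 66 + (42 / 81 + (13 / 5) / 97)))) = -2049025144320 / 733652273989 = -2.79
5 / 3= 1.67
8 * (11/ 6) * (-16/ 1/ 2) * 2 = -704/ 3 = -234.67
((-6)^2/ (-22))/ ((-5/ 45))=162/ 11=14.73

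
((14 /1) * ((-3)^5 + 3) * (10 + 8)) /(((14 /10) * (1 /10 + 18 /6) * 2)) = -216000 /31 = -6967.74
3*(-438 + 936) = 1494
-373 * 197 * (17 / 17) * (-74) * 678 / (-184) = -921672183 / 46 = -20036351.80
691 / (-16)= -691 / 16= -43.19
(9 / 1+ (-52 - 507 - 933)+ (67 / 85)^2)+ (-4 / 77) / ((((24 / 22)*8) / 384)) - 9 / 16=-1201845607 / 809200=-1485.23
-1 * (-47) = 47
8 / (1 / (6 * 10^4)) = 480000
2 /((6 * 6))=1 /18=0.06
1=1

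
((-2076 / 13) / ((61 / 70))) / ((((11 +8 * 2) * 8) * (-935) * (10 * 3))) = 1211 / 40038570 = 0.00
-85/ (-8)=85/ 8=10.62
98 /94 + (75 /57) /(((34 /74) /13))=581002 /15181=38.27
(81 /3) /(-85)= -27 /85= -0.32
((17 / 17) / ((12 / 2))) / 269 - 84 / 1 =-135575 / 1614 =-84.00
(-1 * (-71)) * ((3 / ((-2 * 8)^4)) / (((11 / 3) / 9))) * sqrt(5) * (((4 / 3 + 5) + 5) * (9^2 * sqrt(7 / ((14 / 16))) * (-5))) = -13198545 * sqrt(10) / 180224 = -231.59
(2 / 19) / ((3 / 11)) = 22 / 57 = 0.39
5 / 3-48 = -139 / 3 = -46.33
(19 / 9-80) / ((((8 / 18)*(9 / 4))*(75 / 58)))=-40658 / 675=-60.23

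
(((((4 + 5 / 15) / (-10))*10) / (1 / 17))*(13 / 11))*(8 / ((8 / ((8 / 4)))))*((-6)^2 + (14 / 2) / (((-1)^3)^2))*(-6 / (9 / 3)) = 494156 / 33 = 14974.42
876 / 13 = 67.38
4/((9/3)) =4/3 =1.33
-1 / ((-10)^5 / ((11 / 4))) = 11 / 400000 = 0.00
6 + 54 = 60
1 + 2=3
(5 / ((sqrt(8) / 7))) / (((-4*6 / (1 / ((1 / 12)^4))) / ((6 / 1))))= -45360*sqrt(2)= -64148.73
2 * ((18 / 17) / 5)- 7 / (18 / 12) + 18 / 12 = -1399 / 510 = -2.74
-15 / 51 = -5 / 17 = -0.29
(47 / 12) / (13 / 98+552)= 2303 / 324654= 0.01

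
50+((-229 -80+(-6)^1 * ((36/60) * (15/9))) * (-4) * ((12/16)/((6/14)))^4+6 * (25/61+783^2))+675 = 14409971951/3904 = 3691078.88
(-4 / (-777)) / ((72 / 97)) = 97 / 13986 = 0.01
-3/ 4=-0.75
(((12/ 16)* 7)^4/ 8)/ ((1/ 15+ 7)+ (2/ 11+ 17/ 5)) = 4584195/ 514048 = 8.92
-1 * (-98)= 98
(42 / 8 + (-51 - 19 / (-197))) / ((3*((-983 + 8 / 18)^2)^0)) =-35975 / 2364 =-15.22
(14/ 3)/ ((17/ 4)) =56/ 51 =1.10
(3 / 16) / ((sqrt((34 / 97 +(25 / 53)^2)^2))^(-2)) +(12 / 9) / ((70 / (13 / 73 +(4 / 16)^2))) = 0.07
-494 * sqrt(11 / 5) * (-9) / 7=4446 * sqrt(55) / 35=942.07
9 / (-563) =-0.02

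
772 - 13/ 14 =10795/ 14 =771.07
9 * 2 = 18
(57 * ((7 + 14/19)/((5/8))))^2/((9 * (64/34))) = 734706/25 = 29388.24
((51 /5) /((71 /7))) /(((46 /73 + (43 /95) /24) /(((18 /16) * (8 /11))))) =106954344 /84362839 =1.27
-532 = -532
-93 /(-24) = 31 /8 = 3.88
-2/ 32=-1/ 16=-0.06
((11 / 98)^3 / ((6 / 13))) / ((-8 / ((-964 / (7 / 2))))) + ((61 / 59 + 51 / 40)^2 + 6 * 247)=20467743958082129 / 13760415278400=1487.44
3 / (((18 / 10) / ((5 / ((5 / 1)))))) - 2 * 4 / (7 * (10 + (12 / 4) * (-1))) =221 / 147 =1.50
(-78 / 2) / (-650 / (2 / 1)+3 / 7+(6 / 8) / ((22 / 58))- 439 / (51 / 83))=612612 / 16289905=0.04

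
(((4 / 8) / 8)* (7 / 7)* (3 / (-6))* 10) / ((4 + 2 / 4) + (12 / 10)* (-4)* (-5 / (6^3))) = -45 / 664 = -0.07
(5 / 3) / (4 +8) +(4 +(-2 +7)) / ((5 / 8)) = 2617 / 180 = 14.54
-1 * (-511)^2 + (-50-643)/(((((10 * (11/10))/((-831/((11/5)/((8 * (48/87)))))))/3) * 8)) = -70732879/319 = -221733.16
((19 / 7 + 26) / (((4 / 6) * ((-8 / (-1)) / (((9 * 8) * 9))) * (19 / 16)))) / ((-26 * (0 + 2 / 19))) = -97686 / 91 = -1073.47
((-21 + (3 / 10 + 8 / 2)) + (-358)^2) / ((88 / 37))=47414501 / 880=53880.11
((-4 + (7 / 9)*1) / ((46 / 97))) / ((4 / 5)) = -14065 / 1656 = -8.49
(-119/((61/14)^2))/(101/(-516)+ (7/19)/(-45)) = 3430027440/111589069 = 30.74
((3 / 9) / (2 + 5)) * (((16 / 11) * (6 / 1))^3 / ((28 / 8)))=589824 / 65219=9.04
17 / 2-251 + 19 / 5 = -2387 / 10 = -238.70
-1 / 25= -0.04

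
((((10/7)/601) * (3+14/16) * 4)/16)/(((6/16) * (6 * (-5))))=-31/151452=-0.00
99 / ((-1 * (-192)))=33 / 64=0.52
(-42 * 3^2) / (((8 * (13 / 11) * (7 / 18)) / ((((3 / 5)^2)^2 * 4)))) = -433026 / 8125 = -53.30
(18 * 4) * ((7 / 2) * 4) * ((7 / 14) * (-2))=-1008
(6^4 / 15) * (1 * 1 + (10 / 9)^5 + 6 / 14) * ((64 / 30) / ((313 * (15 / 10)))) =264292352 / 215627265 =1.23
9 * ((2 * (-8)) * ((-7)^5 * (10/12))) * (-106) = -213785040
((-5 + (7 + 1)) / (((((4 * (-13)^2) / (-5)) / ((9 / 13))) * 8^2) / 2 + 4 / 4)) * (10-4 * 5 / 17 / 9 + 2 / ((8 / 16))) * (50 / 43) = -1591500 / 205536001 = -0.01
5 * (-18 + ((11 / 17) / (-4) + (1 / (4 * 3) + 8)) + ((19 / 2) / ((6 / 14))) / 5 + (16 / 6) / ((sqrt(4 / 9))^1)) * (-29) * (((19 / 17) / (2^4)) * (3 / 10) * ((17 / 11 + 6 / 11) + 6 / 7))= 104939603 / 7120960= 14.74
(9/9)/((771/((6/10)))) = 1/1285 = 0.00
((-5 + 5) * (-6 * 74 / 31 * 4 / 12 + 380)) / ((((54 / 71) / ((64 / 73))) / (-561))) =0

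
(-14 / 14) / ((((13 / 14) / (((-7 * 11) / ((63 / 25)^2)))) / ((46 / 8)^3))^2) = -6997008816015625 / 1135420416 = -6162482.83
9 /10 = 0.90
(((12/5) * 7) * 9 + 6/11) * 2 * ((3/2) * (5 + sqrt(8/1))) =50076 * sqrt(2)/55 + 25038/11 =3563.78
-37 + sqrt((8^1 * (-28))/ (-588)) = -36.38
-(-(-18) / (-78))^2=-9 / 169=-0.05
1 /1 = 1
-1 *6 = -6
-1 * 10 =-10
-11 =-11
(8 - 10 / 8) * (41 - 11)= 405 / 2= 202.50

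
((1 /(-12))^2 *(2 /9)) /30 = 1 /19440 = 0.00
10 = 10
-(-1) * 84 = 84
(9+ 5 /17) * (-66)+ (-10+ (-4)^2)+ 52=-555.41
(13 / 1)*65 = 845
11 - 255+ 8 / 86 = -10488 / 43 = -243.91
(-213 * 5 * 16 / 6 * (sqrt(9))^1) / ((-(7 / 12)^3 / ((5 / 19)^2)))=368064000 / 123823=2972.50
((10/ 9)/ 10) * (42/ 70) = 1/ 15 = 0.07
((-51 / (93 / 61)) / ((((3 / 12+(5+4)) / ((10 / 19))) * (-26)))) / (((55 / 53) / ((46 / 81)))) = 10112824 / 252428319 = 0.04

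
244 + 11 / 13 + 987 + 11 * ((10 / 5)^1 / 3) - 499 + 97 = 32650 / 39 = 837.18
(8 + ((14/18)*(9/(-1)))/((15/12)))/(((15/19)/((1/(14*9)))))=38/1575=0.02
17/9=1.89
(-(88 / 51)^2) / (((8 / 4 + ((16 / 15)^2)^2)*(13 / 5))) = -108900000 / 313307501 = -0.35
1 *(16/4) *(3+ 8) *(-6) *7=-1848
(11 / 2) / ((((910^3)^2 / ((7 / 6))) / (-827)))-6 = -5840940878136009097 / 973490146356000000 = -6.00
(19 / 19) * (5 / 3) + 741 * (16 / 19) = 1877 / 3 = 625.67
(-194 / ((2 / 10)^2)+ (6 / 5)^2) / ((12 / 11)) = -4444.51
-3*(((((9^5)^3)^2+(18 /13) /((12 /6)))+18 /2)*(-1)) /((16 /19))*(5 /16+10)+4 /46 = 119207964229944109821529804159628441 /76544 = 1557378295228157789265387000000.00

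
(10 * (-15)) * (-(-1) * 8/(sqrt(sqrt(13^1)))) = -1200 * 13^(3/4)/13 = -631.97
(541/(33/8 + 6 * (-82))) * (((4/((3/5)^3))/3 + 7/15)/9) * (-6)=23275984/4742145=4.91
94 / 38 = 47 / 19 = 2.47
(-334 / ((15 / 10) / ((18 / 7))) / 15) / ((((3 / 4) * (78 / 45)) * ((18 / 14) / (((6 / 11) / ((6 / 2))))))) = -5344 / 1287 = -4.15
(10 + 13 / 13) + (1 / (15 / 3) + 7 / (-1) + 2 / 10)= 22 / 5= 4.40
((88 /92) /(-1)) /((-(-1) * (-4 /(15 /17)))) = 165 /782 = 0.21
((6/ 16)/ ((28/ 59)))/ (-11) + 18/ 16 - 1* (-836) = 837.05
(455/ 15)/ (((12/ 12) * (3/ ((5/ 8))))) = 455/ 72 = 6.32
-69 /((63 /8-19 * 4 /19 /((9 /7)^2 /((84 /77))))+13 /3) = -163944 /22735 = -7.21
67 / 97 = 0.69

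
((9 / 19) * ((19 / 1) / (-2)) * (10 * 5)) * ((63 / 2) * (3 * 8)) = -170100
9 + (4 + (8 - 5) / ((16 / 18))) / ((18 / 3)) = 491 / 48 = 10.23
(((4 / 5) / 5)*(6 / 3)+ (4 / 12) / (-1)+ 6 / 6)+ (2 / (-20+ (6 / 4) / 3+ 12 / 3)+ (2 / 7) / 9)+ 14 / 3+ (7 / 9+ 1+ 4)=61486 / 5425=11.33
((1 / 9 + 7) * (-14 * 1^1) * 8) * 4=-28672 / 9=-3185.78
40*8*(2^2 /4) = 320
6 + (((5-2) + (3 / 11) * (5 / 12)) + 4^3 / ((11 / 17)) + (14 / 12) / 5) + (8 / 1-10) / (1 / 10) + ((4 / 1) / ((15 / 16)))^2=1053959 / 9900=106.46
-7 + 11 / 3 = -10 / 3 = -3.33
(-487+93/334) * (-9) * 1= 1463085/334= 4380.49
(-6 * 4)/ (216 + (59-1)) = -12/ 137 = -0.09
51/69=17/23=0.74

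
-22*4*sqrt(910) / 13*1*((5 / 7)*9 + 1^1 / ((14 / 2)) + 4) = -6512*sqrt(910) / 91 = -2158.71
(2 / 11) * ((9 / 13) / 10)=9 / 715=0.01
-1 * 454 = -454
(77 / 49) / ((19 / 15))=165 / 133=1.24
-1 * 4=-4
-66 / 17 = -3.88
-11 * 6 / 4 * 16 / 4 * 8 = -528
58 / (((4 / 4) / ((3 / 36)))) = 29 / 6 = 4.83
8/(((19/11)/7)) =616/19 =32.42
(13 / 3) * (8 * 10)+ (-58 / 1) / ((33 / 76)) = 2344 / 11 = 213.09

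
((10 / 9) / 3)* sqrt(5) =0.83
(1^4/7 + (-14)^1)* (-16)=1552/7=221.71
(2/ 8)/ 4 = 1/ 16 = 0.06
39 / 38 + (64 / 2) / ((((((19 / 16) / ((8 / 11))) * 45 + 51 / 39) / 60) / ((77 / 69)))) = 29.68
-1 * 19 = -19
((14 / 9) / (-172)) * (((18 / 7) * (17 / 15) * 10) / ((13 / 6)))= -68 / 559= -0.12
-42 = -42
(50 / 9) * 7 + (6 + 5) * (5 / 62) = 22195 / 558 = 39.78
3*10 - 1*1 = 29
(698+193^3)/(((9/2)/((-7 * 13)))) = -436178470/3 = -145392823.33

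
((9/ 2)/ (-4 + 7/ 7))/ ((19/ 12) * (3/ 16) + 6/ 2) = -96/ 211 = -0.45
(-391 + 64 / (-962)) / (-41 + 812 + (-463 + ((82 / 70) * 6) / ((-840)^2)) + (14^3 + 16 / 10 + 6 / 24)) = -774231948000 / 6046000034321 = -0.13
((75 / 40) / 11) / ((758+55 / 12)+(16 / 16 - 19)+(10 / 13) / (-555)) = 21645 / 94549994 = 0.00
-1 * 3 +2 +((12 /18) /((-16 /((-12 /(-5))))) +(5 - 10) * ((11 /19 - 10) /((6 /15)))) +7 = 11748 /95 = 123.66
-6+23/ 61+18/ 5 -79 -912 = -993.02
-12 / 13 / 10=-0.09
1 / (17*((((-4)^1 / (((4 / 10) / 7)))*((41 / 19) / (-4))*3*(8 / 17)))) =19 / 17220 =0.00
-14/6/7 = -1/3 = -0.33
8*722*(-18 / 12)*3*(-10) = 259920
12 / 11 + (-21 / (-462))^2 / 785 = 414481 / 379940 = 1.09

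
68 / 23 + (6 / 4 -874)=-39999 / 46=-869.54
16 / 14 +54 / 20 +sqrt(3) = sqrt(3) +269 / 70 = 5.57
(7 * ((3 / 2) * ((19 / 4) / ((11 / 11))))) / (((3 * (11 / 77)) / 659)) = 613529 / 8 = 76691.12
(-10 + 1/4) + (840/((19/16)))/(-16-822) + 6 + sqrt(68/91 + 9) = -146295/31844 + sqrt(80717)/91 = -1.47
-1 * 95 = -95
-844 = -844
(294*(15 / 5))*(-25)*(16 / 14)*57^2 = -81874800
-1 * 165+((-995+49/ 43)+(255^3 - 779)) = 712915797/ 43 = 16579437.14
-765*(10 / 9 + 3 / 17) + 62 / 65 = -984.05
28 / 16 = 7 / 4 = 1.75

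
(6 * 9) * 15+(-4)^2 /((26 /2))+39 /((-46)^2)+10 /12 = 67016299 /82524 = 812.08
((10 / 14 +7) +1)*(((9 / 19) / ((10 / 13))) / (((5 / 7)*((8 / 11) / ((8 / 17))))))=78507 / 16150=4.86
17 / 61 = 0.28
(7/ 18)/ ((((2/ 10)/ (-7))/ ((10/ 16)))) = -1225/ 144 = -8.51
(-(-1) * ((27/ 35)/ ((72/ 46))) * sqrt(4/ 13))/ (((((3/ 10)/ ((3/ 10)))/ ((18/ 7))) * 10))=621 * sqrt(13)/ 31850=0.07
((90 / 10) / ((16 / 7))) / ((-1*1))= -63 / 16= -3.94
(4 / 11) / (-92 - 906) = -2 / 5489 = -0.00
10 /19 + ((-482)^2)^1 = 4414166 /19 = 232324.53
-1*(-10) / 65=2 / 13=0.15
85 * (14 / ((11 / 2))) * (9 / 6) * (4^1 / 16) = 1785 / 22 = 81.14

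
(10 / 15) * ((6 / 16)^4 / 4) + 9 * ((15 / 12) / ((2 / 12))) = 552987 / 8192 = 67.50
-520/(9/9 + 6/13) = -6760/19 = -355.79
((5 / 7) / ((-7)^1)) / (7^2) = -5 / 2401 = -0.00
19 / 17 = 1.12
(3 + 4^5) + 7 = 1034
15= 15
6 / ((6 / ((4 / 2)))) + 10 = 12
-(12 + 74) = -86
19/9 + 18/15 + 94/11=5869/495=11.86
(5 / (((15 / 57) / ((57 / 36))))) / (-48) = -361 / 576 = -0.63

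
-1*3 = -3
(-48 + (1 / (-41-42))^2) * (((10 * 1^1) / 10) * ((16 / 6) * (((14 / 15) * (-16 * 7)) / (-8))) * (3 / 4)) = -129623032 / 103335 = -1254.40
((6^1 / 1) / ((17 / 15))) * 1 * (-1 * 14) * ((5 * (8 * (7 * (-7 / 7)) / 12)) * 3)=88200 / 17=5188.24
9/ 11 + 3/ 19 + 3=831/ 209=3.98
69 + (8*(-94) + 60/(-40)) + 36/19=-25939/38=-682.61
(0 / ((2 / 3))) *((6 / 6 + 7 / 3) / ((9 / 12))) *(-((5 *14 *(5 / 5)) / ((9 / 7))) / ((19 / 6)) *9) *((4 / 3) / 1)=0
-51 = -51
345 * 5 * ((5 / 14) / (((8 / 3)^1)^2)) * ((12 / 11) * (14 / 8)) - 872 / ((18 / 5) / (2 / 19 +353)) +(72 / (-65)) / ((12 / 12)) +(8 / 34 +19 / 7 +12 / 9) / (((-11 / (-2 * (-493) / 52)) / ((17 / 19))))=-9352483349617 / 109549440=-85372.26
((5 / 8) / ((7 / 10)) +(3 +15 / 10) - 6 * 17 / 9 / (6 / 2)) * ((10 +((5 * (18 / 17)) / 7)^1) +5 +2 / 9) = 6964991 / 269892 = 25.81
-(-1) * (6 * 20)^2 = 14400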